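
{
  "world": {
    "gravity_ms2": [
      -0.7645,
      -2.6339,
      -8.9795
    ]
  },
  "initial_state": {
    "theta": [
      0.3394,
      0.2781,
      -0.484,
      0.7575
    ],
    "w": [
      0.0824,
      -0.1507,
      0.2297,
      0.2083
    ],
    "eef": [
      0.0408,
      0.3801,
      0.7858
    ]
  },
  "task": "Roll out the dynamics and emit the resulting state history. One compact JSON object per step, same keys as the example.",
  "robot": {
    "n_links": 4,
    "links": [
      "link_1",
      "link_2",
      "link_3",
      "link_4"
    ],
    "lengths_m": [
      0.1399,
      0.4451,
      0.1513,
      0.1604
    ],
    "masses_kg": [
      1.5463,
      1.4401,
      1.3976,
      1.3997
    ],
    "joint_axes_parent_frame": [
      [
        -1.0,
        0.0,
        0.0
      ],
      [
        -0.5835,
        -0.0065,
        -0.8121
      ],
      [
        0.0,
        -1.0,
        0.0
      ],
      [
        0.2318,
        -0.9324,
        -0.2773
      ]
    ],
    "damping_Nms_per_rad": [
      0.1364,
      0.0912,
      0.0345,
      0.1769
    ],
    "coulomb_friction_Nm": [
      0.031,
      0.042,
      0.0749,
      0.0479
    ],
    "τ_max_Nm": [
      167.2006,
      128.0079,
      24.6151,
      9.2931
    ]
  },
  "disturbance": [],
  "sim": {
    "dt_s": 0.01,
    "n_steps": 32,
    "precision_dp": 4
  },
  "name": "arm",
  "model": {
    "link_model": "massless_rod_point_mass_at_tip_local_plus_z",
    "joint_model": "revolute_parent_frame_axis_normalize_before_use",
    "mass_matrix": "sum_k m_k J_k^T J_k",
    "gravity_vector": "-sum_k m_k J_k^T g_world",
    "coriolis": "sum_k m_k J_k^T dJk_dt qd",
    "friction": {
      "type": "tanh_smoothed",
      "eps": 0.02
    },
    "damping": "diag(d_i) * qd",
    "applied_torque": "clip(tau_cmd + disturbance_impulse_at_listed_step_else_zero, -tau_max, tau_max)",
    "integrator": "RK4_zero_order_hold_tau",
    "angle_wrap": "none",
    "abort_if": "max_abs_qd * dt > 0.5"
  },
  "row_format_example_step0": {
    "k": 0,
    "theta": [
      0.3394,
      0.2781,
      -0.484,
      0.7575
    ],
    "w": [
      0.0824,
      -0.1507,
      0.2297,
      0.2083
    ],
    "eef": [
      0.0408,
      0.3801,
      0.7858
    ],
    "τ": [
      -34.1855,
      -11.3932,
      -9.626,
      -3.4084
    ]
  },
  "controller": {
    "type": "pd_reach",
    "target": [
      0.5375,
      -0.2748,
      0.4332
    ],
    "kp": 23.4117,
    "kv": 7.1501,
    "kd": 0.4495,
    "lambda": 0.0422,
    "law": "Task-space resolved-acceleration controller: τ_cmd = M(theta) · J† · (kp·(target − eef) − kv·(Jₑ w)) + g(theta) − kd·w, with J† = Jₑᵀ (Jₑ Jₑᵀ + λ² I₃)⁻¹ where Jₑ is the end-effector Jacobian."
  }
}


{"k":1,"theta":[0.339,0.2784,-0.4862,0.7646],"w":[-0.1677,0.2059,-0.6606,1.1794],"eef":[0.0404,0.3798,0.7856],"\u03c4":[-32.2506,-10.9616,-8.5653,-3.6289]}
{"k":2,"theta":[0.336,0.2823,-0.4955,0.7776],"w":[-0.4121,0.5583,-1.1921,1.4101],"eef":[0.0414,0.3784,0.7853],"\u03c4":[-30.3792,-10.4839,-7.6782,-3.5039]}
{"k":3,"theta":[0.3309,0.2892,-0.5095,0.7918],"w":[-0.6036,0.8042,-1.6163,1.4308],"eef":[0.0438,0.3759,0.7853],"\u03c4":[-28.4706,-9.8905,-6.8628,-3.2948]}
{"k":4,"theta":[0.3241,0.2982,-0.5274,0.8057],"w":[-0.7537,0.9725,-1.9807,1.3662],"eef":[0.0474,0.3725,0.7855],"\u03c4":[-26.5134,-9.2161,-6.096,-3.0617]}
{"k":5,"theta":[0.3159,0.3086,-0.5488,0.8188],"w":[-0.8748,1.0923,-2.2984,1.257],"eef":[0.0523,0.3681,0.7859],"\u03c4":[-24.5142,-8.4956,-5.3683,-2.8225]}
{"k":6,"theta":[0.3066,0.32,-0.5731,0.8307],"w":[-0.974,1.1802,-2.5758,1.1205],"eef":[0.0582,0.3629,0.7864],"\u03c4":[-22.4842,-7.7545,-4.673,-2.5837]}
{"k":7,"theta":[0.2964,0.3322,-0.6001,0.8411],"w":[-1.0551,1.2448,-2.8176,0.9656],"eef":[0.065,0.3567,0.7871],"\u03c4":[-20.4368,-7.0115,-4.0045,-2.3474]}
{"k":8,"theta":[0.2855,0.345,-0.6292,0.8499],"w":[-1.1203,1.2905,-3.0275,0.797],"eef":[0.0727,0.3498,0.7879],"\u03c4":[-18.3874,-6.2815,-3.3583,-2.1141]}
{"k":9,"theta":[0.2741,0.3581,-0.6604,0.857],"w":[-1.1711,1.3196,-3.2086,0.618],"eef":[0.0811,0.342,0.7886],"\u03c4":[-16.3524,-5.577,-2.7307,-1.8833]}
{"k":10,"theta":[0.2621,0.3714,-0.6932,0.8622],"w":[-1.2085,1.3333,-3.3636,0.4305],"eef":[0.0901,0.3334,0.7892],"\u03c4":[-14.3496,-4.9082,-2.1187,-1.6545]}
{"k":11,"theta":[0.2499,0.3848,-0.7275,0.8655],"w":[-1.2336,1.3325,-3.4946,0.2365],"eef":[0.0997,0.3241,0.7897],"\u03c4":[-12.3975,-4.2838,-1.5207,-1.4269]}
{"k":12,"theta":[0.2375,0.3981,-0.763,0.8669],"w":[-1.2476,1.3184,-3.6034,0.038],"eef":[0.1097,0.3141,0.7899],"\u03c4":[-10.5147,-3.7103,-0.9356,-1.2003]}
{"k":13,"theta":[0.225,0.4111,-0.7995,0.8665],"w":[-1.2504,1.2878,-3.7176,-0.0998],"eef":[0.1201,0.3035,0.7898],"\u03c4":[-8.7274,-3.1915,-0.3546,-1.0074]}
{"k":14,"theta":[0.2125,0.4238,-0.8371,0.8647],"w":[-1.2479,1.2537,-3.7997,-0.2627],"eef":[0.1307,0.2922,0.7893],"\u03c4":[-7.0457,-2.7333,0.2075,-0.8029]}
{"k":15,"theta":[0.2001,0.4362,-0.8753,0.8612],"w":[-1.2403,1.2145,-3.8525,-0.4467],"eef":[0.1415,0.2804,0.7884],"\u03c4":[-5.4751,-2.3307,0.7502,-0.5882]}
{"k":16,"theta":[0.1877,0.4481,-0.914,0.8558],"w":[-1.2285,1.1703,-3.8833,-0.6339],"eef":[0.1523,0.268,0.787],"\u03c4":[-4.0213,-1.9783,1.2745,-0.3716]}
{"k":17,"theta":[0.1755,0.4596,-0.9529,0.8485],"w":[-1.2143,1.1241,-3.8949,-0.8158],"eef":[0.1631,0.2552,0.7851],"\u03c4":[-2.6843,-1.6695,1.7794,-0.1572]}
{"k":18,"theta":[0.1634,0.4706,-0.9918,0.8395],"w":[-1.1997,1.0794,-3.8887,-0.9872],"eef":[0.1738,0.242,0.7826],"\u03c4":[-1.4571,-1.3961,2.2636,0.0528]}
{"k":19,"theta":[0.1515,0.4812,-1.0306,0.8288],"w":[-1.1866,1.0398,-3.8658,-1.1444],"eef":[0.1844,0.2285,0.7795],"\u03c4":[-0.3265,-1.149,2.726,0.2565]}
{"k":20,"theta":[0.1397,0.4914,-1.069,0.8167],"w":[-1.1762,1.0087,-3.8274,-1.2843],"eef":[0.1946,0.2147,0.7759],"\u03c4":[0.7253,-0.9187,3.1659,0.4525]}
{"k":21,"theta":[0.128,0.5014,-1.107,0.8032],"w":[-1.1696,0.9888,-3.7749,-1.4052],"eef":[0.2045,0.2007,0.7717],"\u03c4":[1.7188,-0.6966,3.5834,0.6398]}
{"k":22,"theta":[0.1163,0.5113,-1.1445,0.7887],"w":[-1.1672,0.9821,-3.7097,-1.506],"eef":[0.2141,0.1865,0.7669],"\u03c4":[2.6742,-0.4759,3.9785,0.8177]}
{"k":23,"theta":[0.1046,0.5211,-1.1812,0.7732],"w":[-1.1688,0.9899,-3.6334,-1.587],"eef":[0.2232,0.1723,0.7616],"\u03c4":[3.6092,-0.2516,4.3519,0.9859]}
{"k":24,"theta":[0.0929,0.5312,-1.2171,0.757],"w":[-1.174,1.0128,-3.5476,-1.6491],"eef":[0.2318,0.1581,0.7558],"\u03c4":[4.537,-0.0212,4.704,1.1445]}
{"k":25,"theta":[0.0811,0.5415,-1.2521,0.7403],"w":[-1.1822,1.0505,-3.4538,-1.6939],"eef":[0.2399,0.1439,0.7495],"\u03c4":[5.4655,0.2157,5.0356,1.2936]}
{"k":26,"theta":[0.0692,0.5522,-1.2861,0.7233],"w":[-1.1922,1.1025,-3.3533,-1.7234],"eef":[0.2475,0.1298,0.7427],"\u03c4":[6.3971,0.4578,5.3471,1.4337]}
{"k":27,"theta":[0.0573,0.5636,-1.3191,0.7059],"w":[-1.2031,1.1679,-3.2473,-1.7396],"eef":[0.2545,0.1158,0.7357],"\u03c4":[7.3289,0.7021,5.639,1.565]}
{"k":28,"theta":[0.0452,0.5757,-1.351,0.6885],"w":[-1.2138,1.2454,-3.1372,-1.7446],"eef":[0.2609,0.102,0.7283],"\u03c4":[8.2538,0.9444,5.9115,1.688]}
{"k":29,"theta":[0.033,0.5886,-1.3818,0.6711],"w":[-1.2234,1.3336,-3.0237,-1.7406],"eef":[0.2669,0.0885,0.7206],"\u03c4":[9.1611,1.18,6.165,1.8031]}
{"k":30,"theta":[0.0207,0.6024,-1.4115,0.6538],"w":[-1.2309,1.431,-2.908,-1.7291],"eef":[0.2722,0.0753,0.7128],"\u03c4":[10.0379,1.4037,6.3996,1.9103]}
{"k":31,"theta":[0.0084,0.6172,-1.4399,0.6366],"w":[-1.2355,1.536,-2.7906,-1.7118],"eef":[0.277,0.0623,0.7048],"\u03c4":[10.8695,1.61,6.6156,2.0101]}
{"k":32,"theta":[-0.004,0.6332,-1.4673,0.6196],"w":[-1.2366,1.6469,-2.6725,-1.6901],"eef":[0.2814,0.0497,0.6967]}


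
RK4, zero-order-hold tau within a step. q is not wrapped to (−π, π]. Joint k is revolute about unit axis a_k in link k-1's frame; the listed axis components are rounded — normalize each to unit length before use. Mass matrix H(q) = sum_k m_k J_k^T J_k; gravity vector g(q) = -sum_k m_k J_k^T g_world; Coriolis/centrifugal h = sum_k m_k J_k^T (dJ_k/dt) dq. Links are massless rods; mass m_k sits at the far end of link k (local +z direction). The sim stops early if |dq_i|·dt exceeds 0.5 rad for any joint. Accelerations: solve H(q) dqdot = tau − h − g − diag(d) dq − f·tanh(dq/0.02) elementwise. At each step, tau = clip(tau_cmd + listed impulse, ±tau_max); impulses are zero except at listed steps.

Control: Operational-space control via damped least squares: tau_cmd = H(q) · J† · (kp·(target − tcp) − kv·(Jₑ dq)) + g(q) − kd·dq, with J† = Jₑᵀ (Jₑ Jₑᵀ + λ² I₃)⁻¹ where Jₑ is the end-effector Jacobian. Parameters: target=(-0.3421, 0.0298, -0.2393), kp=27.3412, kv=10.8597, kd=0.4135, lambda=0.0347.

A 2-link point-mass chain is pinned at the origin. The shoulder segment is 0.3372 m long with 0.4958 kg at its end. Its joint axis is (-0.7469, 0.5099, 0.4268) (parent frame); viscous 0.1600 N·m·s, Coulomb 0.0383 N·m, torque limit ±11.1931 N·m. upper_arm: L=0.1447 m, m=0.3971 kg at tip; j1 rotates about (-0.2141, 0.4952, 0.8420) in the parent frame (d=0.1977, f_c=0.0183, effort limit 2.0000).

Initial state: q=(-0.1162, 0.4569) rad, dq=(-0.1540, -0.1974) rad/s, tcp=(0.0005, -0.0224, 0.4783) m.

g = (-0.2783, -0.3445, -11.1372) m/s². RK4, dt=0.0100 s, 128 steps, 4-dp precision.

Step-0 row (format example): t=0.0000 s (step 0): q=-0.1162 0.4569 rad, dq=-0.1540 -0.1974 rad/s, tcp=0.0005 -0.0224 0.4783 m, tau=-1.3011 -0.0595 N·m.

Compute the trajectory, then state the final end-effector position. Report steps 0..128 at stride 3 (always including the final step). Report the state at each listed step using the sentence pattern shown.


t=0.0300 s (step 3): q=-0.1276 0.4624 rad, dq=-0.5299 0.0920 rad/s, tcp=-0.0021 -0.0262 0.4781 m, tau=-0.7305 -0.1329 N·m.
t=0.0600 s (step 6): q=-0.1466 0.4613 rad, dq=-0.7588 0.1646 rad/s, tcp=-0.0070 -0.0330 0.4776 m, tau=-0.3282 -0.1317 N·m.
t=0.0900 s (step 9): q=-0.1708 0.4585 rad, dq=-0.8880 0.0280 rad/s, tcp=-0.0134 -0.0417 0.4768 m, tau=-0.0409 -0.0526 N·m.
t=0.1200 s (step 12): q=-0.1987 0.4567 rad, dq=-0.9959 0.1273 rad/s, tcp=-0.0209 -0.0515 0.4756 m, tau=0.1604 -0.0798 N·m.
t=0.1500 s (step 15): q=-0.2289 0.4533 rad, dq=-1.0546 0.0131 rad/s, tcp=-0.0291 -0.0620 0.4740 m, tau=0.3318 -0.0201 N·m.
t=0.1800 s (step 18): q=-0.2611 0.4509 rad, dq=-1.1180 0.0999 rad/s, tcp=-0.0379 -0.0730 0.4718 m, tau=0.4680 -0.0477 N·m.
t=0.2100 s (step 21): q=-0.2946 0.4471 rad, dq=-1.1537 0.0120 rad/s, tcp=-0.0473 -0.0844 0.4691 m, tau=0.6007 -0.0024 N·m.
t=0.2400 s (step 24): q=-0.3294 0.4440 rad, dq=-1.1979 0.0626 rad/s, tcp=-0.0572 -0.0959 0.4658 m, tau=0.7191 -0.0164 N·m.
t=0.2700 s (step 27): q=-0.3652 0.4399 rad, dq=-1.2281 0.0153 rad/s, tcp=-0.0674 -0.1076 0.4620 m, tau=0.8397 0.0108 N·m.
t=0.3000 s (step 30): q=-0.4021 0.4360 rad, dq=-1.2616 0.0256 rad/s, tcp=-0.0781 -0.1193 0.4574 m, tau=0.9553 0.0133 N·m.
t=0.3300 s (step 33): q=-0.4398 0.4318 rad, dq=-1.2903 0.0082 rad/s, tcp=-0.0892 -0.1309 0.4522 m, tau=1.0713 0.0276 N·m.
t=0.3600 s (step 36): q=-0.4785 0.4281 rad, dq=-1.3175 -0.0107 rad/s, tcp=-0.1005 -0.1425 0.4464 m, tau=1.1843 0.0425 N·m.
t=0.3900 s (step 39): q=-0.5183 0.4257 rad, dq=-1.3449 -0.0223 rad/s, tcp=-0.1122 -0.1540 0.4398 m, tau=1.2927 0.0545 N·m.
t=0.4200 s (step 42): q=-0.5590 0.4242 rad, dq=-1.3733 -0.0292 rad/s, tcp=-0.1241 -0.1652 0.4324 m, tau=1.3994 0.0648 N·m.
t=0.4500 s (step 45): q=-0.6006 0.4230 rad, dq=-1.4024 -0.0353 rad/s, tcp=-0.1363 -0.1763 0.4244 m, tau=1.5082 0.0751 N·m.
t=0.4800 s (step 48): q=-0.6430 0.4217 rad, dq=-1.4314 -0.0411 rad/s, tcp=-0.1488 -0.1871 0.4155 m, tau=1.6189 0.0854 N·m.
t=0.5100 s (step 51): q=-0.6864 0.4203 rad, dq=-1.4596 -0.0467 rad/s, tcp=-0.1615 -0.1975 0.4058 m, tau=1.7307 0.0958 N·m.
t=0.5400 s (step 54): q=-0.7306 0.4188 rad, dq=-1.4864 -0.0521 rad/s, tcp=-0.1744 -0.2076 0.3953 m, tau=1.8426 0.1063 N·m.
t=0.5700 s (step 57): q=-0.7755 0.4171 rad, dq=-1.5115 -0.0576 rad/s, tcp=-0.1876 -0.2173 0.3839 m, tau=1.9537 0.1167 N·m.
t=0.6000 s (step 60): q=-0.8212 0.4153 rad, dq=-1.5345 -0.0629 rad/s, tcp=-0.2008 -0.2264 0.3718 m, tau=2.0632 0.1270 N·m.
t=0.6300 s (step 63): q=-0.8676 0.4133 rad, dq=-1.5551 -0.0680 rad/s, tcp=-0.2141 -0.2350 0.3588 m, tau=2.1703 0.1372 N·m.
t=0.6600 s (step 66): q=-0.9145 0.4111 rad, dq=-1.5732 -0.0730 rad/s, tcp=-0.2275 -0.2430 0.3451 m, tau=2.2744 0.1471 N·m.
t=0.6900 s (step 69): q=-0.9619 0.4088 rad, dq=-1.5884 -0.0777 rad/s, tcp=-0.2408 -0.2503 0.3306 m, tau=2.3748 0.1566 N·m.
t=0.7200 s (step 72): q=-1.0097 0.4064 rad, dq=-1.6006 -0.0820 rad/s, tcp=-0.2540 -0.2568 0.3154 m, tau=2.4707 0.1658 N·m.
t=0.7500 s (step 75): q=-1.0579 0.4039 rad, dq=-1.6097 -0.0860 rad/s, tcp=-0.2671 -0.2625 0.2995 m, tau=2.5616 0.1745 N·m.
t=0.7800 s (step 78): q=-1.1063 0.4012 rad, dq=-1.6156 -0.0896 rad/s, tcp=-0.2799 -0.2674 0.2831 m, tau=2.6470 0.1827 N·m.
t=0.8100 s (step 81): q=-1.1548 0.3985 rad, dq=-1.6182 -0.0929 rad/s, tcp=-0.2924 -0.2715 0.2661 m, tau=2.7263 0.1904 N·m.
t=0.8400 s (step 84): q=-1.2033 0.3956 rad, dq=-1.6175 -0.0956 rad/s, tcp=-0.3046 -0.2746 0.2487 m, tau=2.7991 0.1974 N·m.
t=0.8700 s (step 87): q=-1.2518 0.3927 rad, dq=-1.6134 -0.0979 rad/s, tcp=-0.3164 -0.2769 0.2309 m, tau=2.8649 0.2038 N·m.
t=0.9000 s (step 90): q=-1.3001 0.3897 rad, dq=-1.6059 -0.0997 rad/s, tcp=-0.3278 -0.2782 0.2128 m, tau=2.9236 0.2095 N·m.
t=0.9300 s (step 93): q=-1.3481 0.3867 rad, dq=-1.5952 -0.1011 rad/s, tcp=-0.3386 -0.2787 0.1944 m, tau=2.9748 0.2145 N·m.
t=0.9600 s (step 96): q=-1.3957 0.3836 rad, dq=-1.5813 -0.1019 rad/s, tcp=-0.3490 -0.2782 0.1760 m, tau=3.0184 0.2188 N·m.
t=0.9900 s (step 99): q=-1.4429 0.3806 rad, dq=-1.5643 -0.1023 rad/s, tcp=-0.3587 -0.2769 0.1575 m, tau=3.0543 0.2223 N·m.
t=1.0200 s (step 102): q=-1.4896 0.3775 rad, dq=-1.5443 -0.1022 rad/s, tcp=-0.3679 -0.2748 0.1391 m, tau=3.0826 0.2251 N·m.
t=1.0500 s (step 105): q=-1.5356 0.3744 rad, dq=-1.5215 -0.1016 rad/s, tcp=-0.3765 -0.2719 0.1208 m, tau=3.1034 0.2272 N·m.
t=1.0800 s (step 108): q=-1.5808 0.3714 rad, dq=-1.4962 -0.1007 rad/s, tcp=-0.3844 -0.2683 0.1027 m, tau=3.1169 0.2286 N·m.
t=1.1100 s (step 111): q=-1.6253 0.3684 rad, dq=-1.4685 -0.0993 rad/s, tcp=-0.3917 -0.2639 0.0849 m, tau=3.1233 0.2293 N·m.
t=1.1400 s (step 114): q=-1.6689 0.3654 rad, dq=-1.4385 -0.0976 rad/s, tcp=-0.3984 -0.2590 0.0674 m, tau=3.1229 0.2294 N·m.
t=1.1700 s (step 117): q=-1.7116 0.3626 rad, dq=-1.4067 -0.0955 rad/s, tcp=-0.4045 -0.2534 0.0504 m, tau=3.1161 0.2288 N·m.
t=1.2000 s (step 120): q=-1.7533 0.3597 rad, dq=-1.3731 -0.0931 rad/s, tcp=-0.4100 -0.2474 0.0337 m, tau=3.1033 0.2277 N·m.
t=1.2300 s (step 123): q=-1.7940 0.3570 rad, dq=-1.3380 -0.0904 rad/s, tcp=-0.4148 -0.2409 0.0176 m, tau=3.0850 0.2260 N·m.
t=1.2600 s (step 126): q=-1.8336 0.3543 rad, dq=-1.3017 -0.0875 rad/s, tcp=-0.4191 -0.2340 0.0020 m, tau=3.0615 0.2239 N·m.
t=1.2800 s (step 128): q=-1.8594 0.3526 rad, dq=-1.2769 -0.0855 rad/s, tcp=-0.4217 -0.2293 -0.0081 m.
final tcp position (m): -0.4217 -0.2293 -0.0081


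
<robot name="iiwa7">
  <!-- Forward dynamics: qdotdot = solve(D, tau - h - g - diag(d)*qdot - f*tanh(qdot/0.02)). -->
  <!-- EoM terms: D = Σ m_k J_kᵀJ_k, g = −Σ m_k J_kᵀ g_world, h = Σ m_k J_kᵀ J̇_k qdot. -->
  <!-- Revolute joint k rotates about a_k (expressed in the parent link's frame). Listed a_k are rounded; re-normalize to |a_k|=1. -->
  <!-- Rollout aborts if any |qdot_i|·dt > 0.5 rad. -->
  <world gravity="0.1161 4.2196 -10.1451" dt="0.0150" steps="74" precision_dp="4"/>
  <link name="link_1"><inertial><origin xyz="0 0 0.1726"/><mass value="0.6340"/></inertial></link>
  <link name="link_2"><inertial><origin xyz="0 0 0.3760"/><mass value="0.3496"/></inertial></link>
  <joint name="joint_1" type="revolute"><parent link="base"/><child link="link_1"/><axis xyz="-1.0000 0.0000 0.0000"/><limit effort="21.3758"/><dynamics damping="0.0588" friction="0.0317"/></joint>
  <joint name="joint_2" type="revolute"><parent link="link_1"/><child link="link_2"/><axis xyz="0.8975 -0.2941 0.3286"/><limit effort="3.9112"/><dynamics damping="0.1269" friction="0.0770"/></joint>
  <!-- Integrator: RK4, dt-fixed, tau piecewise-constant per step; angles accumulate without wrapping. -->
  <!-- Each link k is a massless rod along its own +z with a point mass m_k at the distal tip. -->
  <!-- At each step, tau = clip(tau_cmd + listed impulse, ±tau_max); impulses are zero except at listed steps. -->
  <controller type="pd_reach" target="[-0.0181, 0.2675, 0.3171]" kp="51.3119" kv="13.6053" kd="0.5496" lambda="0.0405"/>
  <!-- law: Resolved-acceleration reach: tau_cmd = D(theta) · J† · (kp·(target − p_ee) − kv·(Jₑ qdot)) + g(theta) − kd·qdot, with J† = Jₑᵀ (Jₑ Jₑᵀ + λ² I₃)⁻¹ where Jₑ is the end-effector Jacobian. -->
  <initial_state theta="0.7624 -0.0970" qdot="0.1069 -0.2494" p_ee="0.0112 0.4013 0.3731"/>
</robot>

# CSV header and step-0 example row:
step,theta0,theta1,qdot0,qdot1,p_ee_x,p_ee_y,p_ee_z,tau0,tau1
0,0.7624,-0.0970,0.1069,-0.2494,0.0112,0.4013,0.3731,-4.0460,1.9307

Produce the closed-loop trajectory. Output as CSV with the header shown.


step,theta0,theta1,qdot0,qdot1,p_ee_x,p_ee_y,p_ee_z,tau0,tau1
1,0.7645,-0.0979,0.1547,0.0802,0.0113,0.4023,0.3720,-3.8764,1.6034
2,0.7656,-0.0977,0.0148,0.0023,0.0113,0.4027,0.3717,-3.6406,1.5733
3,0.7655,-0.0973,-0.0351,0.0359,0.0113,0.4025,0.3718,-3.4984,1.4907
4,0.7646,-0.0968,-0.0862,0.0273,0.0112,0.4021,0.3723,-3.3856,1.4526
5,0.7631,-0.0963,-0.1114,0.0424,0.0111,0.4014,0.3730,-3.3059,1.4084
6,0.7613,-0.0956,-0.1318,0.0480,0.0111,0.4006,0.3739,-3.2423,1.3777
7,0.7592,-0.0948,-0.1443,0.0547,0.0110,0.3997,0.3750,-3.1938,1.3520
8,0.7570,-0.0940,-0.1524,0.0589,0.0109,0.3986,0.3761,-3.1558,1.3323
9,0.7547,-0.0931,-0.1570,0.0617,0.0108,0.3976,0.3772,-3.1261,1.3168
10,0.7523,-0.0921,-0.1590,0.0634,0.0106,0.3965,0.3784,-3.1028,1.3047
11,0.7499,-0.0912,-0.1590,0.0641,0.0105,0.3953,0.3796,-3.0845,1.2953
12,0.7476,-0.0902,-0.1576,0.0642,0.0104,0.3942,0.3807,-3.0700,1.2879
13,0.7452,-0.0892,-0.1551,0.0637,0.0103,0.3931,0.3819,-3.0585,1.2821
14,0.7429,-0.0883,-0.1519,0.0628,0.0102,0.3920,0.3830,-3.0492,1.2775
15,0.7407,-0.0873,-0.1481,0.0617,0.0101,0.3909,0.3842,-3.0418,1.2739
16,0.7385,-0.0864,-0.1439,0.0604,0.0100,0.3899,0.3852,-3.0358,1.2710
17,0.7364,-0.0855,-0.1395,0.0590,0.0099,0.3889,0.3863,-3.0309,1.2687
18,0.7343,-0.0847,-0.1349,0.0574,0.0097,0.3879,0.3873,-3.0268,1.2668
19,0.7323,-0.0838,-0.1303,0.0559,0.0096,0.3869,0.3883,-3.0234,1.2653
20,0.7304,-0.0830,-0.1256,0.0543,0.0095,0.3860,0.3892,-3.0205,1.2640
21,0.7285,-0.0822,-0.1210,0.0527,0.0095,0.3851,0.3901,-3.0181,1.2629
22,0.7268,-0.0814,-0.1165,0.0512,0.0094,0.3842,0.3910,-3.0159,1.2620
23,0.7251,-0.0806,-0.1120,0.0497,0.0093,0.3834,0.3918,-3.0141,1.2612
24,0.7234,-0.0799,-0.1076,0.0483,0.0092,0.3825,0.3926,-3.0124,1.2604
25,0.7218,-0.0792,-0.1033,0.0469,0.0091,0.3818,0.3934,-3.0109,1.2598
26,0.7203,-0.0785,-0.0992,0.0456,0.0090,0.3810,0.3942,-3.0096,1.2591
27,0.7189,-0.0778,-0.0951,0.0443,0.0089,0.3803,0.3949,-3.0084,1.2585
28,0.7175,-0.0772,-0.0912,0.0431,0.0089,0.3796,0.3956,-3.0072,1.2580
29,0.7161,-0.0765,-0.0874,0.0420,0.0088,0.3789,0.3962,-3.0062,1.2574
30,0.7148,-0.0759,-0.0838,0.0409,0.0087,0.3782,0.3969,-3.0052,1.2569
31,0.7136,-0.0753,-0.0802,0.0399,0.0086,0.3776,0.3975,-3.0042,1.2564
32,0.7124,-0.0747,-0.0768,0.0389,0.0086,0.3770,0.3981,-3.0033,1.2559
33,0.7113,-0.0741,-0.0735,0.0380,0.0085,0.3764,0.3986,-3.0025,1.2554
34,0.7102,-0.0736,-0.0703,0.0372,0.0084,0.3758,0.3992,-3.0017,1.2549
35,0.7092,-0.0730,-0.0672,0.0363,0.0084,0.3753,0.3997,-3.0009,1.2544
36,0.7082,-0.0725,-0.0642,0.0356,0.0083,0.3748,0.4002,-3.0002,1.2539
37,0.7073,-0.0720,-0.0614,0.0349,0.0082,0.3743,0.4007,-2.9994,1.2534
38,0.7064,-0.0714,-0.0586,0.0342,0.0082,0.3738,0.4011,-2.9987,1.2529
39,0.7055,-0.0709,-0.0560,0.0335,0.0081,0.3733,0.4016,-2.9981,1.2525
40,0.7047,-0.0704,-0.0534,0.0329,0.0081,0.3729,0.4020,-2.9974,1.2520
41,0.7039,-0.0699,-0.0510,0.0324,0.0080,0.3724,0.4024,-2.9968,1.2515
42,0.7031,-0.0695,-0.0486,0.0318,0.0079,0.3720,0.4028,-2.9961,1.2511
43,0.7024,-0.0690,-0.0464,0.0313,0.0079,0.3716,0.4031,-2.9955,1.2506
44,0.7018,-0.0685,-0.0442,0.0308,0.0078,0.3712,0.4035,-2.9949,1.2502
45,0.7011,-0.0681,-0.0422,0.0303,0.0078,0.3709,0.4039,-2.9942,1.2497
46,0.7005,-0.0676,-0.0402,0.0298,0.0077,0.3705,0.4042,-2.9936,1.2493
47,0.6999,-0.0672,-0.0383,0.0294,0.0077,0.3702,0.4045,-2.9930,1.2488
48,0.6993,-0.0667,-0.0365,0.0289,0.0076,0.3698,0.4048,-2.9923,1.2484
49,0.6988,-0.0663,-0.0347,0.0285,0.0076,0.3695,0.4051,-2.9917,1.2480
50,0.6983,-0.0659,-0.0331,0.0281,0.0075,0.3692,0.4054,-2.9910,1.2475
51,0.6978,-0.0655,-0.0315,0.0277,0.0075,0.3689,0.4057,-2.9903,1.2471
52,0.6974,-0.0651,-0.0301,0.0273,0.0074,0.3686,0.4059,-2.9896,1.2467
53,0.6969,-0.0646,-0.0286,0.0270,0.0074,0.3683,0.4062,-2.9889,1.2462
54,0.6965,-0.0642,-0.0273,0.0266,0.0073,0.3681,0.4064,-2.9881,1.2458
55,0.6961,-0.0638,-0.0260,0.0262,0.0073,0.3678,0.4067,-2.9873,1.2454
56,0.6957,-0.0635,-0.0248,0.0259,0.0072,0.3676,0.4069,-2.9866,1.2449
57,0.6953,-0.0631,-0.0237,0.0256,0.0072,0.3673,0.4071,-2.9857,1.2445
58,0.6950,-0.0627,-0.0226,0.0252,0.0071,0.3671,0.4074,-2.9849,1.2440
59,0.6947,-0.0623,-0.0216,0.0249,0.0071,0.3669,0.4076,-2.9841,1.2436
60,0.6944,-0.0619,-0.0206,0.0246,0.0071,0.3666,0.4078,-2.9832,1.2431
61,0.6941,-0.0616,-0.0197,0.0243,0.0070,0.3664,0.4080,-2.9823,1.2427
62,0.6938,-0.0612,-0.0188,0.0240,0.0070,0.3662,0.4081,-2.9815,1.2422
63,0.6935,-0.0609,-0.0179,0.0237,0.0069,0.3660,0.4083,-2.9806,1.2418
64,0.6932,-0.0605,-0.0171,0.0234,0.0069,0.3658,0.4085,-2.9797,1.2413
65,0.6930,-0.0602,-0.0164,0.0232,0.0068,0.3656,0.4087,-2.9788,1.2408
66,0.6927,-0.0598,-0.0157,0.0229,0.0068,0.3654,0.4088,-2.9778,1.2404
67,0.6925,-0.0595,-0.0150,0.0227,0.0068,0.3653,0.4090,-2.9769,1.2399
68,0.6923,-0.0591,-0.0143,0.0224,0.0067,0.3651,0.4092,-2.9760,1.2395
69,0.6921,-0.0588,-0.0137,0.0222,0.0067,0.3649,0.4093,-2.9751,1.2390
70,0.6919,-0.0585,-0.0131,0.0219,0.0067,0.3648,0.4095,-2.9742,1.2386
71,0.6917,-0.0581,-0.0125,0.0217,0.0066,0.3646,0.4096,-2.9733,1.2381
72,0.6915,-0.0578,-0.0119,0.0215,0.0066,0.3645,0.4098,-2.9724,1.2377
73,0.6913,-0.0575,-0.0114,0.0213,0.0065,0.3643,0.4099,-2.9716,1.2373
74,0.6912,-0.0572,-0.0109,0.0211,0.0065,0.3642,0.4100,,


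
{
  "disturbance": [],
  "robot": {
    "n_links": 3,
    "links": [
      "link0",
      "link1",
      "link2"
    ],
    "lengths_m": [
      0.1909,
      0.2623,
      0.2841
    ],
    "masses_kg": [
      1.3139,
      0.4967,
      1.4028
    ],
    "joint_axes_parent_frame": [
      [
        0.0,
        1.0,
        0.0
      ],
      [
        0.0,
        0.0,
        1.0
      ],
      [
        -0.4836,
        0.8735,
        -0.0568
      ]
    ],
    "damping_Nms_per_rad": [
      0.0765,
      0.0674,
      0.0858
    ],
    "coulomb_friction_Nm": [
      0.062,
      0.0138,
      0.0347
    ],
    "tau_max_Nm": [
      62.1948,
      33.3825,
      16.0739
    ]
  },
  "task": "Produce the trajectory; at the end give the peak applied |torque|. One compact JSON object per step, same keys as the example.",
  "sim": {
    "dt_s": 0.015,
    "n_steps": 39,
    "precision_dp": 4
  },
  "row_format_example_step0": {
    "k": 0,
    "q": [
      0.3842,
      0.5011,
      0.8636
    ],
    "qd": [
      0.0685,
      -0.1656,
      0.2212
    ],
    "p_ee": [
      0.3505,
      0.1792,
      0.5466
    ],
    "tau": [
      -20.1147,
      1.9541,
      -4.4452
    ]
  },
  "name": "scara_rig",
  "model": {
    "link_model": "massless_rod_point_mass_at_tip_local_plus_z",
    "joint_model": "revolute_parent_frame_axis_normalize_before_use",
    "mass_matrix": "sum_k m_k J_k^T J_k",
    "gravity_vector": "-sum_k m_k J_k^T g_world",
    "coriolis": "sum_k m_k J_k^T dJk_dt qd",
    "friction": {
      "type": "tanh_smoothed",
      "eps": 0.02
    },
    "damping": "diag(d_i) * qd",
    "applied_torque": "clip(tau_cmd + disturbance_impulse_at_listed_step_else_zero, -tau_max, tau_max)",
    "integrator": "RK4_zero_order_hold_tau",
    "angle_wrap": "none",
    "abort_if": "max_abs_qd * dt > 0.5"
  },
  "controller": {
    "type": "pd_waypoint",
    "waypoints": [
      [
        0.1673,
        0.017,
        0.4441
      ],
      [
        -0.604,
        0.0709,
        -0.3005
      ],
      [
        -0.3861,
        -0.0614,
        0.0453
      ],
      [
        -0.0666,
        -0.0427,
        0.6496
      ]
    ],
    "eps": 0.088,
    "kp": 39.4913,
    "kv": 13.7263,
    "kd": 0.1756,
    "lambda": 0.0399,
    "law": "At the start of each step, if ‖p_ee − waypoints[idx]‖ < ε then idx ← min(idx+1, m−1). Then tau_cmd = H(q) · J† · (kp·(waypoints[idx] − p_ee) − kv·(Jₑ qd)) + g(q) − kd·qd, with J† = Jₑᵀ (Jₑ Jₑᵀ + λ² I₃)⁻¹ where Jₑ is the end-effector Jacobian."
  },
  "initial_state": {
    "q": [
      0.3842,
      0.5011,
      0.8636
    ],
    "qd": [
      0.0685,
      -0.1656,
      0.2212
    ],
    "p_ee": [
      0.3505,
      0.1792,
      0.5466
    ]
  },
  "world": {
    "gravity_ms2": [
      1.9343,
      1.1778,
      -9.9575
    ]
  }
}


{"k":1,"q":[0.3807,0.4892,0.8713],"qd":[-0.5265,-1.3924,0.7982],"p_ee":[0.3507,0.1789,0.5452],"tau":[-17.9564,1.9366,-4.3778]}
{"k":2,"q":[0.3697,0.4629,0.8863],"qd":[-0.9376,-2.0903,1.2067],"p_ee":[0.3494,0.1777,0.5436],"tau":[-15.9476,1.7598,-4.3052]}
{"k":3,"q":[0.3535,0.4288,0.9066],"qd":[-1.2159,-2.431,1.5006],"p_ee":[0.3468,0.176,0.5421],"tau":[-14.1236,1.5112,-4.2272]}
{"k":4,"q":[0.3339,0.3914,0.9307],"qd":[-1.3976,-2.5461,1.7067],"p_ee":[0.3432,0.1737,0.5407],"tau":[-12.5154,1.2448,-4.1452]}
{"k":5,"q":[0.3121,0.3533,0.9573],"qd":[-1.509,-2.528,1.8431],"p_ee":[0.3386,0.1711,0.5392],"tau":[-11.1324,0.9908,-4.0632]}
{"k":6,"q":[0.289,0.316,0.9855],"qd":[-1.5695,-2.4372,1.9243],"p_ee":[0.3334,0.1682,0.5378],"tau":[-9.9654,0.764,-3.9861]}
{"k":7,"q":[0.2653,0.2804,1.0147],"qd":[-1.5931,-2.3114,1.963],"p_ee":[0.3277,0.1651,0.5364],"tau":[-8.993,0.5697,-3.9177]}
{"k":8,"q":[0.2414,0.2468,1.0442],"qd":[-1.5899,-2.1728,1.9695],"p_ee":[0.3217,0.1617,0.535],"tau":[-8.1896,0.4076,-3.8602]}
{"k":9,"q":[0.2178,0.2152,1.0736],"qd":[-1.5677,-2.034,1.9526],"p_ee":[0.3156,0.1582,0.5336],"tau":[-7.5285,0.2748,-3.8145]}
{"k":10,"q":[0.1945,0.1857,1.1026],"qd":[-1.532,-1.9012,1.9189],"p_ee":[0.3093,0.1546,0.5322],"tau":[-6.9855,0.1673,-3.7804]}
{"k":11,"q":[0.1719,0.1582,1.131],"qd":[-1.4869,-1.7775,1.8736],"p_ee":[0.3031,0.1508,0.5306],"tau":[-6.5392,0.0809,-3.7569]}
{"k":12,"q":[0.15,0.1324,1.1587],"qd":[-1.4355,-1.6637,1.8205],"p_ee":[0.2969,0.147,0.5291],"tau":[-6.1716,0.0117,-3.7427]}
{"k":13,"q":[0.1289,0.1082,1.1856],"qd":[-1.38,-1.5599,1.7625],"p_ee":[0.2909,0.1432,0.5275],"tau":[-5.8675,-0.0437,-3.7363]}
{"k":14,"q":[0.1086,0.0855,1.2116],"qd":[-1.3223,-1.4653,1.7017],"p_ee":[0.285,0.1393,0.5259],"tau":[-5.6148,-0.0882,-3.7362]}
{"k":15,"q":[0.0892,0.0642,1.2366],"qd":[-1.2636,-1.3792,1.6395],"p_ee":[0.2793,0.1354,0.5242],"tau":[-5.4034,-0.1242,-3.7411]}
{"k":16,"q":[0.0707,0.0441,1.2607],"qd":[-1.2048,-1.3006,1.5772],"p_ee":[0.2738,0.1316,0.5225],"tau":[-5.2254,-0.1536,-3.7497]}
{"k":17,"q":[0.0531,0.0252,1.2839],"qd":[-1.1467,-1.2287,1.5154],"p_ee":[0.2685,0.1278,0.5207],"tau":[-5.0742,-0.1779,-3.7611]}
{"k":18,"q":[0.0363,0.0073,1.3062],"qd":[-1.0897,-1.1627,1.4546],"p_ee":[0.2634,0.124,0.519],"tau":[-4.9448,-0.1982,-3.7743]}
{"k":19,"q":[0.0204,-0.0097,1.3275],"qd":[-1.0342,-1.1019,1.3952],"p_ee":[0.2586,0.1202,0.5172],"tau":[-4.8329,-0.2156,-3.7887]}
{"k":20,"q":[0.0053,-0.0258,1.348],"qd":[-0.9805,-1.0457,1.3375],"p_ee":[0.2539,0.1166,0.5153],"tau":[-4.7354,-0.2307,-3.8036]}
{"k":21,"q":[-0.009,-0.0411,1.3676],"qd":[-0.9288,-0.9936,1.2816],"p_ee":[0.2495,0.113,0.5135],"tau":[-4.6495,-0.244,-3.8186]}
{"k":22,"q":[-0.0225,-0.0556,1.3864],"qd":[-0.8791,-0.945,1.2276],"p_ee":[0.2453,0.1094,0.5117],"tau":[-4.5731,-0.2559,-3.8334]}
{"k":23,"q":[-0.0354,-0.0695,1.4045],"qd":[-0.8316,-0.8997,1.1755],"p_ee":[0.2413,0.106,0.5099],"tau":[-4.5045,-0.2668,-3.8477]}
{"k":24,"q":[-0.0475,-0.0827,1.4217],"qd":[-0.7862,-0.8573,1.1253],"p_ee":[0.2376,0.1026,0.508],"tau":[-4.4425,-0.2769,-3.8613]}
{"k":25,"q":[-0.059,-0.0952,1.4382],"qd":[-0.743,-0.8174,1.0771],"p_ee":[0.234,0.0994,0.5062],"tau":[-4.386,-0.2863,-3.8741]}
{"k":26,"q":[-0.0698,-0.1072,1.454],"qd":[-0.7019,-0.7799,1.0308],"p_ee":[0.2306,0.0962,0.5044],"tau":[-4.334,-0.2952,-3.886]}
{"k":27,"q":[-0.08,-0.1186,1.4691],"qd":[-0.6628,-0.7445,0.9863],"p_ee":[0.2273,0.0931,0.5026],"tau":[-4.286,-0.3036,-3.8969]}
{"k":28,"q":[-0.0897,-0.1295,1.4836],"qd":[-0.6258,-0.711,0.9436],"p_ee":[0.2243,0.0901,0.5009],"tau":[-4.2412,-0.3116,-3.907]}
{"k":29,"q":[-0.0988,-0.14,1.4974],"qd":[-0.5907,-0.6793,0.9027],"p_ee":[0.2214,0.0872,0.4991],"tau":[-4.1994,-0.3193,-3.916]}
{"k":30,"q":[-0.1074,-0.1499,1.5107],"qd":[-0.5574,-0.6493,0.8635],"p_ee":[0.2186,0.0844,0.4974],"tau":[-4.1602,-0.3267,-3.9242]}
{"k":31,"q":[-0.1155,-0.1594,1.5234],"qd":[-0.526,-0.6207,0.8259],"p_ee":[0.216,0.0817,0.4958],"tau":[-4.1232,-0.3338,-3.9315]}
{"k":32,"q":[-0.1232,-0.1685,1.5355],"qd":[-0.4963,-0.5936,0.7899],"p_ee":[0.2136,0.0791,0.4941],"tau":[-4.0882,-0.3406,-3.9379]}
{"k":33,"q":[-0.1304,-0.1773,1.5471],"qd":[-0.4682,-0.5677,0.7555],"p_ee":[0.2112,0.0766,0.4925],"tau":[-4.055,-0.3472,-3.9435]}
{"k":34,"q":[-0.1372,-0.1856,1.5581],"qd":[-0.4417,-0.5431,0.7225],"p_ee":[0.209,0.0741,0.4909],"tau":[-27.1928,3.985,5.1696]}
{"k":35,"q":[-0.1518,-0.1916,1.586],"qd":[-1.5011,-0.2504,2.967],"p_ee":[0.2036,0.072,0.4862],"tau":[-22.0175,2.9619,3.084]}
{"k":36,"q":[-0.1803,-0.1933,1.6424],"qd":[-2.2864,0.0391,4.5244],"p_ee":[0.1923,0.0705,0.4761],"tau":[-17.4659,2.1533,1.5976]}
{"k":37,"q":[-0.2188,-0.1905,1.718],"qd":[-2.8531,0.3366,5.5323],"p_ee":[0.1764,0.0694,0.4619],"tau":[-13.5335,1.4995,0.4789]}
{"k":38,"q":[-0.2646,-0.1832,1.8056],"qd":[-3.2562,0.6468,6.126],"p_ee":[0.1571,0.0686,0.4448],"tau":[-10.1852,0.9577,-0.4072]}
{"k":39,"q":[-0.3156,-0.1712,1.8998],"qd":[-3.5435,0.9704,6.4177],"p_ee":[0.1351,0.068,0.4256]}
{"summary": "max |tau| (N\u00b7m): 27.1928"}


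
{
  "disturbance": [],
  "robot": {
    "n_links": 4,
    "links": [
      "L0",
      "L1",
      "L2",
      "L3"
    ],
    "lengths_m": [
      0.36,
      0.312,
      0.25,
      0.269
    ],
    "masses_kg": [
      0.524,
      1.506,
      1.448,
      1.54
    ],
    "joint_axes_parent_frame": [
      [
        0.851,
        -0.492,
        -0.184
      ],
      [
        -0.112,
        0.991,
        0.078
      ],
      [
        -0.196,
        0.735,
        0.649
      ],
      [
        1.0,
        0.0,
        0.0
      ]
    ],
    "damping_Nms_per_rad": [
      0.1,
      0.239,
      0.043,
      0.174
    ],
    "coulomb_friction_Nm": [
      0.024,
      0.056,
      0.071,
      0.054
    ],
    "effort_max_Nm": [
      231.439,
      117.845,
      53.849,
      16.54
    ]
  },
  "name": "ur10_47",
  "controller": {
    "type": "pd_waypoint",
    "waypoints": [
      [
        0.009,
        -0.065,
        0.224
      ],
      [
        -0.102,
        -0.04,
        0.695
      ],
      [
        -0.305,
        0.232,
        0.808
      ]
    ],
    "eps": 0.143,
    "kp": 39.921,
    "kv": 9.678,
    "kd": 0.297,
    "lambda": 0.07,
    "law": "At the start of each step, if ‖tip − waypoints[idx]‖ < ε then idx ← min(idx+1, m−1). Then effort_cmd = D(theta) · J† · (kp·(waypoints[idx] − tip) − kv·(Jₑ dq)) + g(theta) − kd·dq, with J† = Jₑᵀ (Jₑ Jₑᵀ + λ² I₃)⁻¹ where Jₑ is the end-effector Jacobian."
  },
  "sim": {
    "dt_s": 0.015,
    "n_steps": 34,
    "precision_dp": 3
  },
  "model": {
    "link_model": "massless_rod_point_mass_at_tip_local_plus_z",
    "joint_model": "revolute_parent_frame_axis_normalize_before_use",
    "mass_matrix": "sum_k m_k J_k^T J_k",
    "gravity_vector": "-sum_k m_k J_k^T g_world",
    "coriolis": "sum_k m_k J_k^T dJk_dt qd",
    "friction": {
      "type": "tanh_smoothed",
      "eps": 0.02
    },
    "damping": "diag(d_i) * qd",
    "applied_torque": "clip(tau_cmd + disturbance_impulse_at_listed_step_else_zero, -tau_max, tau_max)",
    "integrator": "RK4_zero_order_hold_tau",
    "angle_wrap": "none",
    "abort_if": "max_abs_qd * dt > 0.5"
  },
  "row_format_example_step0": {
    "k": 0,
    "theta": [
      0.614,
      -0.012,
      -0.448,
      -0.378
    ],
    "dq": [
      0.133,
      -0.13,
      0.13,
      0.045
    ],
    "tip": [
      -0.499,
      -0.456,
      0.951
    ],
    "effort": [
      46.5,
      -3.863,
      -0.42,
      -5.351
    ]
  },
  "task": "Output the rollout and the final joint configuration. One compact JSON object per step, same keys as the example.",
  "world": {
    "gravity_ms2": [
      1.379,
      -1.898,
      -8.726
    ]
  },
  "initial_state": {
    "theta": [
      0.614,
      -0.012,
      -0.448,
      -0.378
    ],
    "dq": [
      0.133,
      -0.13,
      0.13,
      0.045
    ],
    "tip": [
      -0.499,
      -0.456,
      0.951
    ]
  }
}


{"k":1,"theta":[0.622,-0.006,-0.46,-0.402],"dq":[0.983,0.846,-1.651,-3.195],"tip":[-0.5,-0.456,0.948],"effort":[46.45,-6.026,-0.289,-4.168]}
{"k":2,"theta":[0.643,0.01,-0.491,-0.47],"dq":[1.688,1.37,-2.543,-5.777],"tip":[-0.498,-0.455,0.943],"effort":[45.634,-9.96,-0.908,-3.678]}
{"k":3,"theta":[0.672,0.032,-0.53,-0.572],"dq":[2.238,1.423,-2.565,-7.856],"tip":[-0.494,-0.454,0.935],"effort":[36.575,-12.214,-1.546,-3.635]}
{"k":4,"theta":[0.708,0.05,-0.563,-0.702],"dq":[2.581,1.069,-1.77,-9.358],"tip":[-0.486,-0.453,0.922],"effort":[19.278,-11.099,-1.752,-3.787]}
{"k":5,"theta":[0.748,0.062,-0.58,-0.849],"dq":[2.716,0.53,-0.494,-10.209],"tip":[-0.476,-0.452,0.905],"effort":[-1.332,-7.008,-1.374,-3.889]}
{"k":6,"theta":[0.789,0.067,-0.579,-1.004],"dq":[2.703,0.111,0.576,-10.469],"tip":[-0.465,-0.451,0.882],"effort":[-20.831,-1.405,-0.475,-3.757]}
{"k":7,"theta":[0.828,0.067,-0.566,-1.16],"dq":[2.592,-0.104,1.166,-10.329],"tip":[-0.452,-0.449,0.855],"effort":[-36.759,4.012,0.574,-3.295]}
{"k":8,"theta":[0.866,0.065,-0.546,-1.312],"dq":[2.415,-0.176,1.361,-9.993],"tip":[-0.44,-0.446,0.825],"effort":[-48.622,8.312,1.476,-2.509]}
{"k":9,"theta":[0.9,0.062,-0.526,-1.459],"dq":[2.188,-0.189,1.362,-9.598],"tip":[-0.427,-0.443,0.792],"effort":[-56.994,11.379,2.125,-1.477]}
{"k":10,"theta":[0.931,0.059,-0.506,-1.599],"dq":[1.925,-0.187,1.299,-9.211],"tip":[-0.414,-0.439,0.758],"effort":[-62.745,13.455,2.54,-0.298]}
{"k":11,"theta":[0.958,0.056,-0.487,-1.735],"dq":[1.636,-0.186,1.227,-8.861],"tip":[-0.402,-0.435,0.723],"effort":[-66.658,14.83,2.781,0.942]}
{"k":12,"theta":[0.98,0.053,-0.469,-1.865],"dq":[1.328,-0.193,1.169,-8.556],"tip":[-0.389,-0.43,0.689],"effort":[-69.349,15.742,2.901,2.176]}
{"k":13,"theta":[0.998,0.05,-0.451,-1.991],"dq":[1.003,-0.209,1.132,-8.297],"tip":[-0.376,-0.425,0.655],"effort":[-71.297,16.371,2.948,3.355]}
{"k":14,"theta":[1.01,0.047,-0.435,-2.114],"dq":[0.663,-0.236,1.123,-8.08],"tip":[-0.364,-0.42,0.622],"effort":[-72.886,16.855,2.957,4.444]}
{"k":15,"theta":[1.018,0.043,-0.418,-2.233],"dq":[0.309,-0.274,1.144,-7.903],"tip":[-0.352,-0.414,0.591],"effort":[-74.452,17.307,2.959,5.419]}
{"k":16,"theta":[1.019,0.039,-0.4,-2.351],"dq":[-0.06,-0.324,1.201,-7.762],"tip":[-0.341,-0.409,0.561],"effort":[-76.333,17.824,2.98,6.266]}
{"k":17,"theta":[1.016,0.034,-0.381,-2.466],"dq":[-0.444,-0.388,1.302,-7.655],"tip":[-0.33,-0.404,0.533],"effort":[-78.92,18.498,3.045,6.979]}
{"k":18,"theta":[1.006,0.027,-0.361,-2.58],"dq":[-0.849,-0.472,1.457,-7.585],"tip":[-0.32,-0.4,0.507],"effort":[-82.715,19.418,3.175,7.561]}
{"k":19,"theta":[0.99,0.019,-0.337,-2.694],"dq":[-1.283,-0.584,1.681,-7.563],"tip":[-0.311,-0.397,0.484],"effort":[-88.419,20.65,3.389,8.023]}
{"k":20,"theta":[0.967,0.009,-0.31,-2.808],"dq":[-1.76,-0.738,1.997,-7.609],"tip":[-0.303,-0.395,0.464],"effort":[-96.868,22.148,3.679,8.39]}
{"k":21,"theta":[0.937,-0.003,-0.277,-2.923],"dq":[-2.304,-0.965,2.425,-7.76],"tip":[-0.296,-0.394,0.448],"effort":[-107.653,23.272,3.909,8.689]}
{"k":22,"theta":[0.897,-0.02,-0.236,-3.041],"dq":[-2.937,-1.3,2.964,-8.055],"tip":[-0.29,-0.396,0.437],"effort":[-109.382,20.685,3.332,8.864]}
{"k":23,"theta":[0.848,-0.043,-0.188,-3.165],"dq":[-3.58,-1.72,3.444,-8.345],"tip":[-0.285,-0.399,0.431],"effort":[-54.737,6.306,-0.02,8.482]}
{"k":24,"theta":[0.794,-0.07,-0.137,-3.285],"dq":[-3.702,-1.806,3.277,-7.673],"tip":[-0.28,-0.404,0.433],"effort":[35.175,-8.886,-3.801,7.49]}
{"k":25,"theta":[0.744,-0.092,-0.094,-3.383],"dq":[-2.956,-1.152,2.373,-5.502],"tip":[-0.276,-0.409,0.44],"effort":[63.535,-10.721,-4.289,6.59]}
{"k":26,"theta":[0.707,-0.102,-0.066,-3.447],"dq":[-1.97,-0.241,1.415,-3.051],"tip":[-0.27,-0.413,0.45],"effort":[59.686,-8.609,-3.57,5.699]}
{"k":27,"theta":[0.684,-0.1,-0.05,-3.477],"dq":[-1.076,0.577,0.74,-0.902],"tip":[-0.264,-0.413,0.459],"effort":[50.769,-6.468,-2.762,4.753]}
{"k":28,"theta":[0.674,-0.086,-0.042,-3.477],"dq":[-0.307,1.265,0.305,0.873],"tip":[-0.256,-0.41,0.466],"effort":[43.421,-4.804,-2.083,3.842]}
{"k":29,"theta":[0.674,-0.062,-0.04,-3.453],"dq":[0.365,1.86,0.019,2.324],"tip":[-0.249,-0.406,0.471],"effort":[38.711,-3.618,-1.571,3.037]}
{"k":30,"theta":[0.684,-0.031,-0.04,-3.409],"dq":[0.98,2.384,-0.082,3.539],"tip":[-0.241,-0.4,0.474],"effort":[36.237,-2.754,-1.224,2.355]}
{"k":31,"theta":[0.703,0.009,-0.042,-3.348],"dq":[1.564,2.894,-0.144,4.566],"tip":[-0.234,-0.393,0.476],"effort":[34.474,-2.098,-0.97,1.807]}
{"k":32,"theta":[0.731,0.056,-0.045,-3.273],"dq":[2.123,3.399,-0.194,5.428],"tip":[-0.227,-0.387,0.478],"effort":[28.962,-1.208,-0.638,1.407]}
{"k":33,"theta":[0.767,0.111,-0.047,-3.187],"dq":[2.616,3.852,-0.193,6.069],"tip":[-0.221,-0.382,0.48],"effort":[8.593,1.468,0.264,1.234]}
{"k":34,"theta":[0.808,0.17,-0.049,-3.094],"dq":[2.895,4.114,-0.06,6.236],"tip":[-0.216,-0.38,0.483]}
{"summary": "final theta (rad): 0.808 0.170 -0.049 -3.094"}


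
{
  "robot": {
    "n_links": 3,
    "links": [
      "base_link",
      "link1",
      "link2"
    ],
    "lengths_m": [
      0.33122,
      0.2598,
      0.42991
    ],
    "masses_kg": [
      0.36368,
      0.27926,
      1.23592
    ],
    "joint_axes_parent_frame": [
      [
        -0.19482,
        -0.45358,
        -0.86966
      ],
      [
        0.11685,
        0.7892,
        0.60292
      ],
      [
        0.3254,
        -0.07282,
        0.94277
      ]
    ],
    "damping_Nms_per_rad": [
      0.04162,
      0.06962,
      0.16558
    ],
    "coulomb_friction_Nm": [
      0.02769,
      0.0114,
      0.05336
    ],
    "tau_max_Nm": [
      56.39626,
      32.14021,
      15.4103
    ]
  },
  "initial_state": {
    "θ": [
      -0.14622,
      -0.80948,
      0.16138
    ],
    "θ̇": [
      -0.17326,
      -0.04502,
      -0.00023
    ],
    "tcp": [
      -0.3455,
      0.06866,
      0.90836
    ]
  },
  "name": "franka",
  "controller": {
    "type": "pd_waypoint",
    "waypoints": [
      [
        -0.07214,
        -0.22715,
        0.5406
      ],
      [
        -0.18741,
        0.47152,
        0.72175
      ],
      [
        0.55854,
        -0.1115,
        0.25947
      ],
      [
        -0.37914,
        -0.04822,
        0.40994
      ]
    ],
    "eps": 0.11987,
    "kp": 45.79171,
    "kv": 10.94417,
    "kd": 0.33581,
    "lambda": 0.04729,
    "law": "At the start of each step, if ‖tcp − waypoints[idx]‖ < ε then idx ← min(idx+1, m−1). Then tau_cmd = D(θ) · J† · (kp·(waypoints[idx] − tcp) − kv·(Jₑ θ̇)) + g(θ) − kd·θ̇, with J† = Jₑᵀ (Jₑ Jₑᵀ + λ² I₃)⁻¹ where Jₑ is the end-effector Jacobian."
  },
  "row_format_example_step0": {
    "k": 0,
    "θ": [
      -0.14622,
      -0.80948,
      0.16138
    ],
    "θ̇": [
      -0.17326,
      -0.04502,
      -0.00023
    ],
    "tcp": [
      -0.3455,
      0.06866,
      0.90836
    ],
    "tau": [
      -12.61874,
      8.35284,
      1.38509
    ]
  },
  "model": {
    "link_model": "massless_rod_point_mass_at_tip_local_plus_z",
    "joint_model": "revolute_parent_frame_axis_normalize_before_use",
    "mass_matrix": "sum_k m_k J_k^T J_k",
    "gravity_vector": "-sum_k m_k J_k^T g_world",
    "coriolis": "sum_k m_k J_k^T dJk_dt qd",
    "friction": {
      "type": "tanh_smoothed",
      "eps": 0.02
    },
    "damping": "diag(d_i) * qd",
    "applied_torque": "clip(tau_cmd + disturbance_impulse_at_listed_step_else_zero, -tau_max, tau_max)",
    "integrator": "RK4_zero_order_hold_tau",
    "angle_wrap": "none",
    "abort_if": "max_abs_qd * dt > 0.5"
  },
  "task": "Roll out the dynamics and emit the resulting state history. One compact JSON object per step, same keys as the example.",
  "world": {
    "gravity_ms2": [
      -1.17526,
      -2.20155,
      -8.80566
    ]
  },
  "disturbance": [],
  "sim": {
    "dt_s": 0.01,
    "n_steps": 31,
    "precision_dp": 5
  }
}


{"k":1,"\u03b8":[-0.15349,-0.8148,0.1563],"\u03b8\u0307":[-1.24905,-0.98823,-0.95032],"tcp":[-0.34481,0.06725,0.90815],"tau":[-11.07167,8.07009,1.44676]}
{"k":2,"\u03b8":[-0.16832,-0.82648,0.14735],"\u03b8\u0307":[-1.71361,-1.34349,-0.83158],"tcp":[-0.3438,0.06438,0.90743],"tau":[-9.78054,7.57042,1.1371]}
{"k":3,"\u03b8":[-0.18716,-0.84113,0.14005],"\u03b8\u0307":[-2.05168,-1.5857,-0.62667],"tcp":[-0.34261,0.06015,0.90646],"tau":[-8.63549,7.06887,0.83301]}
{"k":4,"\u03b8":[-0.20906,-0.85795,0.13471],"\u03b8\u0307":[-2.3257,-1.77659,-0.43817],"tcp":[-0.34125,0.05475,0.9053],"tau":[-7.61071,6.59298,0.56781]}
{"k":5,"\u03b8":[-0.23345,-0.87649,0.13114],"\u03b8\u0307":[-2.55103,-1.93126,-0.27472],"tcp":[-0.3397,0.04837,0.90397],"tau":[-6.69124,6.14815,0.33925]}
{"k":6,"\u03b8":[-0.25988,-0.89644,0.12909],"\u03b8\u0307":[-2.73603,-2.05744,-0.13412],"tcp":[-0.33795,0.04116,0.90247],"tau":[-5.86501,5.73576,0.14183]}
{"k":7,"\u03b8":[-0.288,-0.91753,0.12835],"\u03b8\u0307":[-2.88912,-2.16274,-0.01815],"tcp":[-0.33597,0.03327,0.90081],"tau":[-5.12119,5.35651,-0.02745]}
{"k":8,"\u03b8":[-0.3176,-0.93967,0.12847],"\u03b8\u0307":[-3.03784,-2.27348,0.02224],"tcp":[-0.33377,0.02483,0.89898],"tau":[-4.44604,5.0167,-0.15134]}
{"k":9,"\u03b8":[-0.34859,-0.96288,0.12881],"\u03b8\u0307":[-3.1608,-2.36722,0.0469],"tcp":[-0.33131,0.01597,0.89697],"tau":[-3.83649,4.70414,-0.25598]}
{"k":10,"\u03b8":[-0.38061,-0.98685,0.12957],"\u03b8\u0307":[-3.24191,-2.42707,0.10645],"tcp":[-0.32862,0.00678,0.89478],"tau":[-3.29012,4.41147,-0.36352]}
{"k":11,"\u03b8":[-0.41332,-1.01134,0.13094],"\u03b8\u0307":[-3.30019,-2.47124,0.16789],"tcp":[-0.3257,-0.00268,0.89243],"tau":[-2.79769,4.14403,-0.46271]}
{"k":12,"\u03b8":[-0.44653,-1.03622,0.13289],"\u03b8\u0307":[-3.34256,-2.50573,0.22285],"tcp":[-0.32258,-0.01232,0.88992],"tau":[-2.35302,3.90178,-0.55159]}
{"k":13,"\u03b8":[-0.4801,-1.06141,0.13536],"\u03b8\u0307":[-3.37195,-2.53268,0.27054],"tcp":[-0.31926,-0.02208,0.88725],"tau":[-1.9513,3.68311,-0.63097]}
{"k":14,"\u03b8":[-0.51391,-1.08684,0.13827],"\u03b8\u0307":[-3.3903,-2.55323,0.3116],"tcp":[-0.31576,-0.03191,0.88442],"tau":[-1.58839,3.48616,-0.70198]}
{"k":15,"\u03b8":[-0.54785,-1.11244,0.14157],"\u03b8\u0307":[-3.39915,-2.56824,0.34679],"tcp":[-0.31209,-0.04175,0.88142],"tau":[-1.26066,3.30909,-0.76566]}
{"k":16,"\u03b8":[-0.58184,-1.13817,0.14519],"\u03b8\u0307":[-3.3998,-2.57839,0.37678],"tcp":[-0.30827,-0.05156,0.87827],"tau":[-0.96485,3.15018,-0.82292]}
{"k":17,"\u03b8":[-0.6158,-1.16398,0.14908],"\u03b8\u0307":[-3.39337,-2.58425,0.40221],"tcp":[-0.3043,-0.0613,0.87497],"tau":[-0.69809,3.00778,-0.87451]}
{"k":18,"\u03b8":[-0.64967,-1.18983,0.15321],"\u03b8\u0307":[-3.38083,-2.58627,0.42359],"tcp":[-0.3002,-0.07094,0.87152],"tau":[-0.45777,2.88038,-0.92108]}
{"k":19,"\u03b8":[-0.68339,-1.21569,0.15754],"\u03b8\u0307":[-3.36303,-2.58488,0.44139],"tcp":[-0.296,-0.08044,0.86793],"tau":[-0.24159,2.76657,-0.96319]}
{"k":20,"\u03b8":[-0.7169,-1.24151,0.16203],"\u03b8\u0307":[-3.34067,-2.58041,0.45601],"tcp":[-0.2917,-0.08979,0.86421],"tau":[-0.04746,2.66504,-1.0013]}
{"k":21,"\u03b8":[-0.75017,-1.26728,0.16665],"\u03b8\u0307":[-3.3144,-2.57317,0.46781],"tcp":[-0.28731,-0.09895,0.86036],"tau":[0.12652,2.57459,-1.03583]}
{"k":22,"\u03b8":[-0.78317,-1.29296,0.17137],"\u03b8\u0307":[-3.28477,-2.56343,0.4771],"tcp":[-0.28286,-0.10791,0.85639],"tau":[0.28204,2.49411,-1.06714]}
{"k":23,"\u03b8":[-0.81585,-1.31853,0.17618],"\u03b8\u0307":[-3.25226,-2.55142,0.48415],"tcp":[-0.27835,-0.11665,0.85232],"tau":[0.42064,2.42261,-1.09554]}
{"k":24,"\u03b8":[-0.8482,-1.34397,0.18105],"\u03b8\u0307":[-3.2173,-2.53736,0.48921],"tcp":[-0.27381,-0.12517,0.84814],"tau":[0.54374,2.35914,-1.12129]}
{"k":25,"\u03b8":[-0.88018,-1.36927,0.18595],"\u03b8\u0307":[-3.18026,-2.52144,0.4925],"tcp":[-0.26923,-0.13345,0.84388],"tau":[0.65261,2.30288,-1.14465]}
{"k":26,"\u03b8":[-0.91179,-1.39439,0.19089],"\u03b8\u0307":[-3.14146,-2.50384,0.49421],"tcp":[-0.26464,-0.14148,0.83953],"tau":[0.74843,2.25306,-1.16583]}
{"k":27,"\u03b8":[-0.943,-1.41933,0.19583],"\u03b8\u0307":[-3.10119,-2.48472,0.49452],"tcp":[-0.26005,-0.14925,0.83512],"tau":[0.83227,2.20896,-1.18502]}
{"k":28,"\u03b8":[-0.97381,-1.44408,0.20077],"\u03b8\u0307":[-3.05971,-2.46422,0.49358],"tcp":[-0.25546,-0.15677,0.83064],"tau":[0.90511,2.16996,-1.20239]}
{"k":29,"\u03b8":[-1.00419,-1.46861,0.20569],"\u03b8\u0307":[-3.01724,-2.44249,0.49154],"tcp":[-0.25089,-0.16402,0.82611],"tau":[0.96787,2.13548,-1.2181]}
{"k":30,"\u03b8":[-1.03415,-1.49293,0.21059],"\u03b8\u0307":[-2.97398,-2.41965,0.48851],"tcp":[-0.24634,-0.17101,0.82153],"tau":[1.02138,2.105,-1.23229]}
{"k":31,"\u03b8":[-1.06367,-1.517,0.21545],"\u03b8\u0307":[-2.93011,-2.39582,0.48462],"tcp":[-0.24183,-0.17774,0.81693]}
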